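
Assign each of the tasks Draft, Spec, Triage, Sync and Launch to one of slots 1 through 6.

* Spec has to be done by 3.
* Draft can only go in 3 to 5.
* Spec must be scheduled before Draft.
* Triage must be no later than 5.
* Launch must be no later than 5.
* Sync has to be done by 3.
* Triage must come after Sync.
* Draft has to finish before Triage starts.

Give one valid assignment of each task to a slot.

Draft in 3; Triage in 4; Sync in 1; Launch in 1; Spec in 1

Checking: Draft(3) before Triage(4); Sync(1) before Triage(4); Spec(1) before Draft(3); Sync=1 in [1,3]; Draft=3 in [3,5]; Spec=1 in [1,3]; Triage=4 in [1,5]; Launch=1 in [1,5].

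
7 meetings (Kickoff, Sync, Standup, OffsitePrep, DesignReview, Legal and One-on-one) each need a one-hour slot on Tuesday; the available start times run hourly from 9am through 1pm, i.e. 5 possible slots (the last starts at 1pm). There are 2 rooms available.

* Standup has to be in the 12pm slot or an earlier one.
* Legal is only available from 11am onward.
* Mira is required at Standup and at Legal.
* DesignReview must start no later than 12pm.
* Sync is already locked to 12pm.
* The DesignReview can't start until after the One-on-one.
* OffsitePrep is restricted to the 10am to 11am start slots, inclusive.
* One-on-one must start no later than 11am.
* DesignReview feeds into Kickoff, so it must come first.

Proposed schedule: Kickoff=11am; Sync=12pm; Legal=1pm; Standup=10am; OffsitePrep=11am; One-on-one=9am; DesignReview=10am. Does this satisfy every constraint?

DesignReview feeds into Kickoff, so it must come first — holds.
Sync is already locked to 12pm — holds.
Legal is only available from 11am onward — holds.
There are 2 rooms available — holds.
DesignReview must start no later than 12pm — holds.
The DesignReview can't start until after the One-on-one — holds.
OffsitePrep is restricted to the 10am to 11am start slots, inclusive — holds.
Mira is required at Standup and at Legal — holds.
Standup has to be in the 12pm slot or an earlier one — holds.
One-on-one must start no later than 11am — holds.

Yes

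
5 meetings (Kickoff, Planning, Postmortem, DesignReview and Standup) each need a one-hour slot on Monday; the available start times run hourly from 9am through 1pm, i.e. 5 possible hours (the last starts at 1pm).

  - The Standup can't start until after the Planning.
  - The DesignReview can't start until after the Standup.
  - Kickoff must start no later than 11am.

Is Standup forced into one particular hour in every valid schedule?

No

Standup can be 10am (e.g. Planning=9am, DesignReview=11am, Kickoff=9am, Standup=10am, Postmortem=9am) or 11am (e.g. Postmortem in 9am; DesignReview in 12pm; Standup in 11am; Planning in 9am; Kickoff in 9am).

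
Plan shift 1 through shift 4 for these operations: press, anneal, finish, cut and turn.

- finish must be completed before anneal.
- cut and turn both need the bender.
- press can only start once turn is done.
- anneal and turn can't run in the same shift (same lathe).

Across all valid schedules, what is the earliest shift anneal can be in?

Precedence pushes anneal to at least shift 2.
anneal at shift 2 is achievable: anneal -> shift 2; turn -> shift 1; finish -> shift 1; press -> shift 2; cut -> shift 2.

shift 2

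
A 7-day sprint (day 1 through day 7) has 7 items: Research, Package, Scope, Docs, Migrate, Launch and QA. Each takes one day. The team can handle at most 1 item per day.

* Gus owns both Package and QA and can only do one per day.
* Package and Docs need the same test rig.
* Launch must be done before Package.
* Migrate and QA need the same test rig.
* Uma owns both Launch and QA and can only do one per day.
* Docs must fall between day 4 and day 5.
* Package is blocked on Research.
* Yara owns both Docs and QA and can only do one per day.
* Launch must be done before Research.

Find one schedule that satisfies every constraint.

Research in day 2; Launch in day 1; Scope in day 5; QA in day 7; Migrate in day 6; Package in day 3; Docs in day 4

Checking: Launch(day 1) before Package(day 3); Launch(day 1) before Research(day 2); Research(day 2) before Package(day 3); Package(day 3) != QA(day 7); Migrate(day 6) != QA(day 7); Launch(day 1) != QA(day 7); Package(day 3) != Docs(day 4); Docs(day 4) != QA(day 7); Docs=day 4 in [day 4,day 5]; max 1 per day (cap 1).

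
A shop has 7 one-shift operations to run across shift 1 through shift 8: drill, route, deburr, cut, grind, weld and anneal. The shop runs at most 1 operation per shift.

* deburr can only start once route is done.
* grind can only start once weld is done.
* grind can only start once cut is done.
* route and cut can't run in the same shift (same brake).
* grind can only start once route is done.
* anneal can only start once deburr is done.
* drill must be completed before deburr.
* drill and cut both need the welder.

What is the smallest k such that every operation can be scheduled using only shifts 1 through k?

The precedence chain requires at least 3 distinct shifts.
With at most 1 per shift and 7 operations, at least 7 shifts are needed.
7 works (last occupied shift: shift 7): for example deburr in shift 3, route in shift 1, cut in shift 4, weld in shift 5, drill in shift 2, grind in shift 6, anneal in shift 7.

7 shifts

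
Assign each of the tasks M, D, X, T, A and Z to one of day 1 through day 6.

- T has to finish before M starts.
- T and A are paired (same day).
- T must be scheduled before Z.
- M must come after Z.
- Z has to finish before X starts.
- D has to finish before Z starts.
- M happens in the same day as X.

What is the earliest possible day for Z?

day 2

Precedence pushes Z to at least day 2; downstream work caps Z at day 5.
Z at day 2 is achievable: T in day 1, A in day 1, M in day 3, D in day 1, X in day 3, Z in day 2.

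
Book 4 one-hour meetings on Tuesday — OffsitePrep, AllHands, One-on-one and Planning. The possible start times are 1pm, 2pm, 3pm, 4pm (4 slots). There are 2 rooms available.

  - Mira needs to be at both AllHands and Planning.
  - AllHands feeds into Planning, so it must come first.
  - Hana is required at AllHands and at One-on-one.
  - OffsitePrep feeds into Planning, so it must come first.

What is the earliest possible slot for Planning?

Precedence pushes Planning to at least 2pm.
Planning at 2pm is achievable: One-on-one -> 2pm, OffsitePrep -> 1pm, Planning -> 2pm, AllHands -> 1pm.

2pm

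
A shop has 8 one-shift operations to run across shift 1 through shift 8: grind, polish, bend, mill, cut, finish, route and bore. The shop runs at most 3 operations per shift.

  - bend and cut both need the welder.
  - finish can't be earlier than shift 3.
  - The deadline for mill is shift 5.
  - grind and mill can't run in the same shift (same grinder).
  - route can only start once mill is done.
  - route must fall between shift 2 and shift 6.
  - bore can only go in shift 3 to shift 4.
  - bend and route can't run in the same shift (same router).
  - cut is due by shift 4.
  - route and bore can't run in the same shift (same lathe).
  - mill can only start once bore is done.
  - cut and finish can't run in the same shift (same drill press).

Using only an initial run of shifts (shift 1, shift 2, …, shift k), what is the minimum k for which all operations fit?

5

The precedence chain requires at least 3 distinct shifts.
With at most 3 per shift and 8 operations, at least 3 shifts are needed.
Propagating the time windows through the other constraints, route can't land before shift 5, so the schedule must run through at least shift 5.
5 works (last occupied shift: shift 5): for example bore=shift 3; finish=shift 3; route=shift 5; polish=shift 1; bend=shift 2; mill=shift 4; cut=shift 1; grind=shift 1.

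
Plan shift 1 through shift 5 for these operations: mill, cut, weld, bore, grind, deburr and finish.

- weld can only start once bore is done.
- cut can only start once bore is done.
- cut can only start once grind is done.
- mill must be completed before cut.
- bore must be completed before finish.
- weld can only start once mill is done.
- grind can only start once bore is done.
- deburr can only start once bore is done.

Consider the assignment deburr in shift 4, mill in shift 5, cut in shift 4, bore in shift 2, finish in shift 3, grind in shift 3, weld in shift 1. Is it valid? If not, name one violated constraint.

No — it violates: weld can only start once mill is done

weld can only start once mill is done — violated.
deburr can only start once bore is done — holds.
cut can only start once grind is done — holds.
mill must be completed before cut — violated.
grind can only start once bore is done — holds.
cut can only start once bore is done — holds.
weld can only start once bore is done — violated.
bore must be completed before finish — holds.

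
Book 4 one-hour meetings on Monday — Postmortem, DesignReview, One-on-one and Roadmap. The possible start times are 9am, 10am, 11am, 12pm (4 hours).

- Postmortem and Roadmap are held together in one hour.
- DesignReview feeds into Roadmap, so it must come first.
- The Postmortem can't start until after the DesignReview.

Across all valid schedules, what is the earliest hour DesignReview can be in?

9am

Downstream work caps DesignReview at 11am.
DesignReview at 9am is achievable: DesignReview=9am, Postmortem=10am, One-on-one=9am, Roadmap=10am.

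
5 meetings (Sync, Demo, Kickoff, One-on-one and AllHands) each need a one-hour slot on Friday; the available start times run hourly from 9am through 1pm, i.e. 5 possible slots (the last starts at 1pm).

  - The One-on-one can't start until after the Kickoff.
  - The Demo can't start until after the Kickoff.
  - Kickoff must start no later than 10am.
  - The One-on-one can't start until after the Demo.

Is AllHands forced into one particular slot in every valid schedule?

No

AllHands can be 9am (e.g. One-on-one -> 11am; AllHands -> 9am; Demo -> 10am; Sync -> 9am; Kickoff -> 9am) or 10am (e.g. Demo -> 10am, Sync -> 9am, Kickoff -> 9am, AllHands -> 10am, One-on-one -> 11am).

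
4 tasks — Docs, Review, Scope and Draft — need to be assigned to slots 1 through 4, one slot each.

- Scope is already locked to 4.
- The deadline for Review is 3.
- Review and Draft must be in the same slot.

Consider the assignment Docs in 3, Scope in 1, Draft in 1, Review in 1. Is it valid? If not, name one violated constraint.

No. Scope is already locked to 4 is not satisfied.

The deadline for Review is 3 — holds.
Review and Draft must be in the same slot — holds.
Scope is already locked to 4 — violated.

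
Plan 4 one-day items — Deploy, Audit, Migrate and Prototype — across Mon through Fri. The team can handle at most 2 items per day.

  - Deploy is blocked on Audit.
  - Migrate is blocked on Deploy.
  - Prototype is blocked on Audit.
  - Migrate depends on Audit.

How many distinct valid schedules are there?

Splitting on Deploy: it can be Tue (12), Wed (14), Thu (9). Listing each branch's schedules as (Audit, Migrate, Prototype):
Deploy=Tue: (Mon,Wed,Tue) (Mon,Wed,Wed) (Mon,Wed,Thu) (Mon,Wed,Fri) (Mon,Thu,Tue) (Mon,Thu,Wed) (Mon,Thu,Thu) (Mon,Thu,Fri) (Mon,Fri,Tue) (Mon,Fri,Wed) (Mon,Fri,Thu) (Mon,Fri,Fri) — 12.
Deploy=Wed: (Mon,Thu,Tue) (Mon,Thu,Wed) (Mon,Thu,Thu) (Mon,Thu,Fri) (Mon,Fri,Tue) (Mon,Fri,Wed) (Mon,Fri,Thu) (Mon,Fri,Fri) (Tue,Thu,Wed) (Tue,Thu,Thu) (Tue,Thu,Fri) (Tue,Fri,Wed) (Tue,Fri,Thu) (Tue,Fri,Fri) — 14.
Deploy=Thu: (Mon,Fri,Tue) (Mon,Fri,Wed) (Mon,Fri,Thu) (Mon,Fri,Fri) (Tue,Fri,Wed) (Tue,Fri,Thu) (Tue,Fri,Fri) (Wed,Fri,Thu) (Wed,Fri,Fri) — 9.
Summing: 12 + 14 + 9 = 35.

35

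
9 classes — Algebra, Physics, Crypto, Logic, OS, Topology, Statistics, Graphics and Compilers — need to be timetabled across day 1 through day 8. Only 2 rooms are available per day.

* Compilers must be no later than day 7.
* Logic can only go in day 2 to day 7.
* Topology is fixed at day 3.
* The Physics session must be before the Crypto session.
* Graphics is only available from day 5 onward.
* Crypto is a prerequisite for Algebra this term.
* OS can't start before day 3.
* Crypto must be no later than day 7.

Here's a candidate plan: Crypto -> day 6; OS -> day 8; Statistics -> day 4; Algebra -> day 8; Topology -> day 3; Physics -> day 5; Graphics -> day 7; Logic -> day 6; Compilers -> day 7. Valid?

Valid

The Physics session must be before the Crypto session — holds.
Crypto must be no later than day 7 — holds.
OS can't start before day 3 — holds.
Topology is fixed at day 3 — holds.
Graphics is only available from day 5 onward — holds.
Logic can only go in day 2 to day 7 — holds.
Compilers must be no later than day 7 — holds.
Only 2 rooms are available per day — holds.
Crypto is a prerequisite for Algebra this term — holds.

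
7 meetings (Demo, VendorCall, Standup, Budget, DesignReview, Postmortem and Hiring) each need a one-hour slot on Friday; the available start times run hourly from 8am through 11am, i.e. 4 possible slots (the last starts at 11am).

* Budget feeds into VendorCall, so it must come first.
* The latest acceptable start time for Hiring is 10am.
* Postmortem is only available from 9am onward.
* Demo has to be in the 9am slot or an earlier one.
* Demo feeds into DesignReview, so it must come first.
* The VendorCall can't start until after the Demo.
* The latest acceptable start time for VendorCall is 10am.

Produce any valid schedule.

Budget=8am, DesignReview=9am, Demo=8am, Postmortem=9am, Standup=8am, Hiring=8am, VendorCall=9am

Checking: Demo(8am) before VendorCall(9am); Demo(8am) before DesignReview(9am); Budget(8am) before VendorCall(9am); VendorCall=9am in [8am,10am]; Demo=8am in [8am,9am]; Hiring=8am in [8am,10am]; Postmortem=9am in [9am,11am].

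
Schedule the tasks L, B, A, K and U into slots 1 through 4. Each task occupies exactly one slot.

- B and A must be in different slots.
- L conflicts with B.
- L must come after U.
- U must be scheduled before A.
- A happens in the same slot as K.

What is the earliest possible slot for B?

B at 1 is achievable: K in 2; U in 1; A in 2; L in 2; B in 1.

1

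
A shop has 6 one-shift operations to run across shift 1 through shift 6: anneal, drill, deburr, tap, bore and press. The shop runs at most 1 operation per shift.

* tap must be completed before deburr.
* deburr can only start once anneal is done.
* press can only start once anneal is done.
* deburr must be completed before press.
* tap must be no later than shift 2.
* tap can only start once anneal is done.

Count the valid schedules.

12

Splitting on drill: it can be shift 3 (3), shift 4 (3), shift 5 (3), shift 6 (3). Listing each branch's schedules as (anneal, deburr, tap, bore, press) by shift number:
drill=shift 3: (1,4,2,5,6) (1,4,2,6,5) (1,5,2,4,6) — 3.
drill=shift 4: (1,3,2,5,6) (1,3,2,6,5) (1,5,2,3,6) — 3.
drill=shift 5: (1,3,2,4,6) (1,3,2,6,4) (1,4,2,3,6) — 3.
drill=shift 6: (1,3,2,4,5) (1,3,2,5,4) (1,4,2,3,5) — 3.
Summing: 3 + 3 + 3 + 3 = 12.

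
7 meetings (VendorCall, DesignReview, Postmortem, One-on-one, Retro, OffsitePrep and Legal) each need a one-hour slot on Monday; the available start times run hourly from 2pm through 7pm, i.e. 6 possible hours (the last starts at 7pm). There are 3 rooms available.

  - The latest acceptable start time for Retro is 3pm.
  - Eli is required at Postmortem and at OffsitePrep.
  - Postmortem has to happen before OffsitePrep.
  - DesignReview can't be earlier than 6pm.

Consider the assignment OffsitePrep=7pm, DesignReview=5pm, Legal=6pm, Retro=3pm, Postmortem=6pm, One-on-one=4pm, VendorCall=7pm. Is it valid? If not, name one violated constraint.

DesignReview can't be earlier than 6pm — violated.
Eli is required at Postmortem and at OffsitePrep — holds.
There are 3 rooms available — holds.
The latest acceptable start time for Retro is 3pm — holds.
Postmortem has to happen before OffsitePrep — holds.

No. DesignReview can't be earlier than 6pm is not satisfied.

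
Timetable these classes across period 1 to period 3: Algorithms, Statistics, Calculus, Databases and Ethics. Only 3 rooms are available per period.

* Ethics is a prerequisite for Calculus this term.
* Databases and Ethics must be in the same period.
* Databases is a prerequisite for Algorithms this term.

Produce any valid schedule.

Databases=period 1, Algorithms=period 2, Calculus=period 2, Ethics=period 1, Statistics=period 1

Checking: Ethics(period 1) before Calculus(period 2); Databases(period 1) before Algorithms(period 2); Databases = Ethics = period 1; max 3 per period (cap 3).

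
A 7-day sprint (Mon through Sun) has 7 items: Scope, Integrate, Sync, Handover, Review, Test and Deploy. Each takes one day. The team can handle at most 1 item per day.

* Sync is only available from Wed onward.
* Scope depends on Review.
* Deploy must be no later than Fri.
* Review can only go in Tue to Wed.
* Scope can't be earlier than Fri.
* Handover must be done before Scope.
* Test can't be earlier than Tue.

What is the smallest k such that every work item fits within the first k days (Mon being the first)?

The precedence chain requires at least 2 distinct days.
With at most 1 per day and 7 work items, at least 7 days are needed.
Scope can't be placed before Fri — that is day 5 counting from Mon — so the schedule must run through at least 5 days.
7 works (last occupied day: Sun): for example Scope -> Fri; Integrate -> Sun; Review -> Tue; Test -> Sat; Deploy -> Mon; Handover -> Thu; Sync -> Wed.

7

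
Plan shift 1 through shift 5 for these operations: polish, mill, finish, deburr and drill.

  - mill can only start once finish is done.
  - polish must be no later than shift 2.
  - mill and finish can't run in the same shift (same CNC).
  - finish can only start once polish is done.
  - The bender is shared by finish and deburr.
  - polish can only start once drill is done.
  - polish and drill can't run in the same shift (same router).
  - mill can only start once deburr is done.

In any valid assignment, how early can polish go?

Precedence pushes polish to at least shift 2; polish's own window allows nothing later than shift 2.
polish at shift 2 is achievable: polish -> shift 2; deburr -> shift 1; drill -> shift 1; finish -> shift 3; mill -> shift 4.

shift 2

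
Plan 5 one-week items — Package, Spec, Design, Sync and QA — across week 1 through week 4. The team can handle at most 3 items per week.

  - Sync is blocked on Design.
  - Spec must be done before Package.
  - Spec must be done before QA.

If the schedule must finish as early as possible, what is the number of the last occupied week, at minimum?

week 2

The precedence chain requires at least 2 distinct weeks.
With at most 3 per week and 5 work items, at least 2 weeks are needed.
2 works (last occupied week: week 2): for example QA -> week 2, Package -> week 2, Sync -> week 2, Spec -> week 1, Design -> week 1.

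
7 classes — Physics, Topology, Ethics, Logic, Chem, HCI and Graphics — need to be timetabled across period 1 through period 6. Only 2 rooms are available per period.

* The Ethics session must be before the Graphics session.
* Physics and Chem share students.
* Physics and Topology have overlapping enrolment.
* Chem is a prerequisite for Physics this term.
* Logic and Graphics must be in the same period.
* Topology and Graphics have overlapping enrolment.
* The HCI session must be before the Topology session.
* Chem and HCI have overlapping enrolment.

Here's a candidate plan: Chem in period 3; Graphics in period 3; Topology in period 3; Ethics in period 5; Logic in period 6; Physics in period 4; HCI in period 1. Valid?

Invalid. Topology and Graphics have overlapping enrolment.

The Ethics session must be before the Graphics session — violated.
Only 2 rooms are available per period — violated.
Chem and HCI have overlapping enrolment — holds.
Physics and Chem share students — holds.
Topology and Graphics have overlapping enrolment — violated.
Chem is a prerequisite for Physics this term — holds.
Physics and Topology have overlapping enrolment — holds.
The HCI session must be before the Topology session — holds.
Logic and Graphics must be in the same period — violated.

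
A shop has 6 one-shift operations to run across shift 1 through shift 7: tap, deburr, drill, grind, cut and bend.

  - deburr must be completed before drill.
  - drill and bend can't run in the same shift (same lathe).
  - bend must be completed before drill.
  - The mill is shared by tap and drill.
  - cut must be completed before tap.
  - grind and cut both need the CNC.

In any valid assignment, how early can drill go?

Precedence pushes drill to at least shift 2.
drill at shift 2 is achievable: deburr -> shift 1, grind -> shift 2, drill -> shift 2, tap -> shift 3, cut -> shift 1, bend -> shift 1.

shift 2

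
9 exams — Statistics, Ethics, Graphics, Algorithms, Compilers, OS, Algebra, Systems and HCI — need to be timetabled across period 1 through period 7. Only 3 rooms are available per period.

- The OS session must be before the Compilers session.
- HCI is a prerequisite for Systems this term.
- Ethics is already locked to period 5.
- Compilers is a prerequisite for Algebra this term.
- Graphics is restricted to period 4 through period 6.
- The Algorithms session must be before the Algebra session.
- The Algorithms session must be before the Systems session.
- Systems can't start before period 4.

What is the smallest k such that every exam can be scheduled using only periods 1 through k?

The precedence chain requires at least 3 distinct periods.
With at most 3 per period and 9 exams, at least 3 periods are needed.
Ethics can't be placed before period 5, so the schedule must run through at least period 5.
5 works (last occupied period: period 5): for example OS in period 1; HCI in period 1; Algebra in period 3; Algorithms in period 1; Statistics in period 2; Compilers in period 2; Ethics in period 5; Systems in period 4; Graphics in period 4.

5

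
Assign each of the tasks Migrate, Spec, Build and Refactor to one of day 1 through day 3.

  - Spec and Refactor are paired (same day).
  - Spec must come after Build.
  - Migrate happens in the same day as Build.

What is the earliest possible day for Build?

day 1

Downstream work caps Build at day 2.
Build at day 1 is achievable: Build -> day 1; Refactor -> day 2; Migrate -> day 1; Spec -> day 2.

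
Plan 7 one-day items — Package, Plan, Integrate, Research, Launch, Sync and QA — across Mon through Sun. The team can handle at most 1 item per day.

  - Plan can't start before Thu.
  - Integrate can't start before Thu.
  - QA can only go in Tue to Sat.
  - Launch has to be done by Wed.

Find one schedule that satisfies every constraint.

QA -> Tue; Plan -> Thu; Launch -> Mon; Package -> Wed; Integrate -> Fri; Research -> Sat; Sync -> Sun

Checking: Integrate=Fri in [Thu,Sun]; Plan=Thu in [Thu,Sun]; QA=Tue in [Tue,Sat]; Launch=Mon in [Mon,Wed]; max 1 per day (cap 1).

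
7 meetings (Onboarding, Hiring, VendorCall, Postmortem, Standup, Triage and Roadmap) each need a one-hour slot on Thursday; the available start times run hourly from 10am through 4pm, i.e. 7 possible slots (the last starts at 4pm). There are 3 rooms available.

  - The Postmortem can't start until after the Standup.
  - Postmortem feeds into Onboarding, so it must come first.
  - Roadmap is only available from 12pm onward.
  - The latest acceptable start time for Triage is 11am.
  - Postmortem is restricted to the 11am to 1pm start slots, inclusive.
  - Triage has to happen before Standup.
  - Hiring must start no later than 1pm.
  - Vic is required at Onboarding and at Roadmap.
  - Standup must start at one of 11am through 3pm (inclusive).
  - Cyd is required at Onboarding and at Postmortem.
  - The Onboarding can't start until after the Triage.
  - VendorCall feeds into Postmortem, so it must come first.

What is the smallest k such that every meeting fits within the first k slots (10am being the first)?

4

The precedence chain requires at least 4 distinct slots.
With at most 3 per slot and 7 meetings, at least 3 slots are needed.
4 works (last occupied slot: 1pm): for example VendorCall in 10am; Onboarding in 1pm; Hiring in 10am; Postmortem in 12pm; Standup in 11am; Triage in 10am; Roadmap in 12pm.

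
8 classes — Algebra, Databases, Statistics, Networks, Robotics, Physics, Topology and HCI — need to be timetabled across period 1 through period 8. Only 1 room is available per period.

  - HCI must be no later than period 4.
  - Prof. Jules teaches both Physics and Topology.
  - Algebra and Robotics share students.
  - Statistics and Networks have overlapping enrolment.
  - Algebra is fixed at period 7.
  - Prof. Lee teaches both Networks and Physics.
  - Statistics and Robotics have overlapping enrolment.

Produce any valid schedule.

Algebra -> period 7; Statistics -> period 3; Topology -> period 8; Robotics -> period 5; HCI -> period 1; Physics -> period 6; Networks -> period 4; Databases -> period 2

Checking: Algebra(period 7) != Robotics(period 5); Statistics(period 3) != Robotics(period 5); Networks(period 4) != Physics(period 6); Statistics(period 3) != Networks(period 4); Physics(period 6) != Topology(period 8); HCI=period 1 in [period 1,period 4]; Algebra=period 7 in [period 7,period 7]; max 1 per period (cap 1).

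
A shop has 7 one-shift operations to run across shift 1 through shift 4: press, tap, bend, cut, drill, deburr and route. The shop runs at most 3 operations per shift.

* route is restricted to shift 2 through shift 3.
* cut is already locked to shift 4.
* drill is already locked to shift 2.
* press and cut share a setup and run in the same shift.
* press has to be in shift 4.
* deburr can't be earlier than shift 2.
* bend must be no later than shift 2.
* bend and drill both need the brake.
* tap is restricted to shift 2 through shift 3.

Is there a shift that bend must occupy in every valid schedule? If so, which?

shift 1

bend's window is shift 1–shift 2.
drill is fixed at shift 2, and bend can't share a shift with drill.
So bend must be shift 1.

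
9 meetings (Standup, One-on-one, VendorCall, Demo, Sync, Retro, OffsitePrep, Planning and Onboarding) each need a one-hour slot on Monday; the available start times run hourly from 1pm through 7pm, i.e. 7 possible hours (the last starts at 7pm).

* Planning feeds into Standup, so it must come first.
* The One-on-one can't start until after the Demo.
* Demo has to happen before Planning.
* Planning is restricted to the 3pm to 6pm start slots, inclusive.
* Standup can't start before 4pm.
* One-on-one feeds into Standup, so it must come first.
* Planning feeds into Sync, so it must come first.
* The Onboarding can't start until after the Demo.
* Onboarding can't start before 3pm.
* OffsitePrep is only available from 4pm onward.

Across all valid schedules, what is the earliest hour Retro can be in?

Retro at 1pm is achievable: Demo in 1pm, Onboarding in 3pm, OffsitePrep in 4pm, Planning in 3pm, Retro in 1pm, One-on-one in 2pm, VendorCall in 1pm, Standup in 4pm, Sync in 4pm.

1pm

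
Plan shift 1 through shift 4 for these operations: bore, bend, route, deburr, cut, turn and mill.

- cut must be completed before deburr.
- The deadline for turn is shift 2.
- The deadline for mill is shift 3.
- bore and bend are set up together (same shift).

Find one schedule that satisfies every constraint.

bore=shift 1; mill=shift 1; deburr=shift 2; bend=shift 1; cut=shift 1; route=shift 1; turn=shift 1

Checking: cut(shift 1) before deburr(shift 2); bore = bend = shift 1; mill=shift 1 in [shift 1,shift 3]; turn=shift 1 in [shift 1,shift 2].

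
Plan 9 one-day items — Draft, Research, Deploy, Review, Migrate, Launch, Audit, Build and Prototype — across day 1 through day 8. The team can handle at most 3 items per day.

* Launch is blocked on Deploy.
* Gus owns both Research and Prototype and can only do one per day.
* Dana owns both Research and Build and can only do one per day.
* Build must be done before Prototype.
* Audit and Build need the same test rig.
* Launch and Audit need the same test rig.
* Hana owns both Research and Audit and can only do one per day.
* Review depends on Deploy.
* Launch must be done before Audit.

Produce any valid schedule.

Audit in day 3, Review in day 2, Migrate in day 3, Build in day 1, Prototype in day 2, Deploy in day 1, Launch in day 2, Research in day 4, Draft in day 1

Checking: Build(day 1) before Prototype(day 2); Launch(day 2) before Audit(day 3); Deploy(day 1) before Launch(day 2); Deploy(day 1) before Review(day 2); Launch(day 2) != Audit(day 3); Research(day 4) != Prototype(day 2); Audit(day 3) != Build(day 1); Research(day 4) != Build(day 1); Research(day 4) != Audit(day 3); max 3 per day (cap 3).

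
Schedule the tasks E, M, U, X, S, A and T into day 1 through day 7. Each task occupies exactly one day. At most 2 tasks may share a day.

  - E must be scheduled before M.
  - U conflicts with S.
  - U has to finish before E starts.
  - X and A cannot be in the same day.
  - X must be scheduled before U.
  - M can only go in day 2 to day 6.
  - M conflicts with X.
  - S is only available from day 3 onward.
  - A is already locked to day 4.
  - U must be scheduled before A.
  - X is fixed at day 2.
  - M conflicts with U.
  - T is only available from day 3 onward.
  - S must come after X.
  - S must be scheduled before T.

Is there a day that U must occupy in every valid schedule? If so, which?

day 3

X is fixed at day 2 and must come before U, so U is at least day 3.
A is fixed at day 4 and must come after U, so U is at most day 3.
So U must be day 3.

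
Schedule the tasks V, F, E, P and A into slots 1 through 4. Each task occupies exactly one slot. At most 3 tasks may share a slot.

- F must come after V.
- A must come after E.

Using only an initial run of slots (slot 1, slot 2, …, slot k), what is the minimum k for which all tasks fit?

2 slots

The precedence chain requires at least 2 distinct slots.
With at most 3 per slot and 5 tasks, at least 2 slots are needed.
2 works (last occupied slot: 2): for example V in 1, E in 1, P in 1, F in 2, A in 2.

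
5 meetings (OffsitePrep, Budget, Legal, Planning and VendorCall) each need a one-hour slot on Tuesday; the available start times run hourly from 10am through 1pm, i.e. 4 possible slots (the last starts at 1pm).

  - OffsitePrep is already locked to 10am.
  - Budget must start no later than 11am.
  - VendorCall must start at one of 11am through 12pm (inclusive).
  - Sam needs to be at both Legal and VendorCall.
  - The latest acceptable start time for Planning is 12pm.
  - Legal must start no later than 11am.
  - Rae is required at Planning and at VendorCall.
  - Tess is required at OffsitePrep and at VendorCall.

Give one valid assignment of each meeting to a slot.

Planning -> 10am; Legal -> 10am; Budget -> 10am; VendorCall -> 11am; OffsitePrep -> 10am

Checking: OffsitePrep(10am) != VendorCall(11am); Planning(10am) != VendorCall(11am); Legal(10am) != VendorCall(11am); Planning=10am in [10am,12pm]; VendorCall=11am in [11am,12pm]; OffsitePrep=10am in [10am,10am]; Budget=10am in [10am,11am]; Legal=10am in [10am,11am].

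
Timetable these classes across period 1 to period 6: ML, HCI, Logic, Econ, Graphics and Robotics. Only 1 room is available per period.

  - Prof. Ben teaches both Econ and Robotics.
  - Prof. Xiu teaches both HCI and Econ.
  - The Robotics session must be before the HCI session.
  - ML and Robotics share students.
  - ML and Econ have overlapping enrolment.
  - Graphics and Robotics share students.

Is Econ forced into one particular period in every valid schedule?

No

Econ can be period 1 (e.g. HCI -> period 3, Graphics -> period 6, ML -> period 4, Logic -> period 5, Econ -> period 1, Robotics -> period 2) or period 2 (e.g. Logic in period 5; HCI in period 3; Robotics in period 1; Graphics in period 6; Econ in period 2; ML in period 4).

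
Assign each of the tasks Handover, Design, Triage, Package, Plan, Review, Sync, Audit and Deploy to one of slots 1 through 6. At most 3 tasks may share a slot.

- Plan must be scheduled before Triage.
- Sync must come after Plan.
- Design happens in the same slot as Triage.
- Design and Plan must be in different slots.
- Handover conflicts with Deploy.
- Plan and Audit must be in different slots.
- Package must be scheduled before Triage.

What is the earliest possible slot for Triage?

Precedence pushes Triage to at least 2.
Triage at 2 is achievable: Package=1, Handover=1, Plan=1, Review=3, Audit=3, Sync=2, Design=2, Triage=2, Deploy=3.

2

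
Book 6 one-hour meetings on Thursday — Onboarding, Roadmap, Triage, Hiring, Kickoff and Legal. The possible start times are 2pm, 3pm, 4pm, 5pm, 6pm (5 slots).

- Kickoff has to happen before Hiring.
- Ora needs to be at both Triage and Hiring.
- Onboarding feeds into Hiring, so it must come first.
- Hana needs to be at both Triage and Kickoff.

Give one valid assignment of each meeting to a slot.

Onboarding -> 2pm, Kickoff -> 2pm, Legal -> 2pm, Roadmap -> 2pm, Hiring -> 3pm, Triage -> 4pm

Checking: Onboarding(2pm) before Hiring(3pm); Kickoff(2pm) before Hiring(3pm); Triage(4pm) != Hiring(3pm); Triage(4pm) != Kickoff(2pm).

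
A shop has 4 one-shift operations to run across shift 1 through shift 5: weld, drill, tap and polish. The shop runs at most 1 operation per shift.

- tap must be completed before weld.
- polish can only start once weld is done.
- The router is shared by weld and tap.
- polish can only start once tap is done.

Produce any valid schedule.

weld -> shift 2, polish -> shift 3, drill -> shift 4, tap -> shift 1

Checking: weld(shift 2) before polish(shift 3); tap(shift 1) before polish(shift 3); tap(shift 1) before weld(shift 2); weld(shift 2) != tap(shift 1); max 1 per shift (cap 1).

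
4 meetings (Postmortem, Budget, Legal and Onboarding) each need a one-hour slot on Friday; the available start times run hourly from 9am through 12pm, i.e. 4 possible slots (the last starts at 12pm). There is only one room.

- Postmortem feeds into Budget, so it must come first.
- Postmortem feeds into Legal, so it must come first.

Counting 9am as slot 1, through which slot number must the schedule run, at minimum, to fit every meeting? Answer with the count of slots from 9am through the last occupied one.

The precedence chain requires at least 2 distinct slots.
With at most 1 per slot and 4 meetings, at least 4 slots are needed.
4 works (last occupied slot: 12pm): for example Postmortem=9am, Budget=10am, Onboarding=12pm, Legal=11am.

4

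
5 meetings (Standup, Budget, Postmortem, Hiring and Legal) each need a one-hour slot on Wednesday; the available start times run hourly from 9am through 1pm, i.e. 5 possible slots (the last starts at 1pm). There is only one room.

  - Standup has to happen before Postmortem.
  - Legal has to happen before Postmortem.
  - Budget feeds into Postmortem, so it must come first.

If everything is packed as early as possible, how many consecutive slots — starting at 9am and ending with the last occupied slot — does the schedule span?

5

The precedence chain requires at least 2 distinct slots.
With at most 1 per slot and 5 meetings, at least 5 slots are needed.
5 works (last occupied slot: 1pm): for example Postmortem -> 12pm; Hiring -> 1pm; Legal -> 11am; Budget -> 10am; Standup -> 9am.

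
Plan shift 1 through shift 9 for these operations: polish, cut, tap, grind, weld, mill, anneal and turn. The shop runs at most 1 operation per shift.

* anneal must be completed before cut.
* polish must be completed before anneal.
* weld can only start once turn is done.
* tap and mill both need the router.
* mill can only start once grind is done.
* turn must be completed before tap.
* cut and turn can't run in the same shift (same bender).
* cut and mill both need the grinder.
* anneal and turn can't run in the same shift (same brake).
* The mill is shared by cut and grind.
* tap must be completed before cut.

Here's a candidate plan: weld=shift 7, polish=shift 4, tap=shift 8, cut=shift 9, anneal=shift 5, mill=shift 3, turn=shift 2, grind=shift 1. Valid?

mill can only start once grind is done — holds.
cut and mill both need the grinder — holds.
weld can only start once turn is done — holds.
tap must be completed before cut — holds.
anneal and turn can't run in the same shift (same brake) — holds.
anneal must be completed before cut — holds.
polish must be completed before anneal — holds.
The shop runs at most 1 operation per shift — holds.
tap and mill both need the router — holds.
The mill is shared by cut and grind — holds.
turn must be completed before tap — holds.
cut and turn can't run in the same shift (same bender) — holds.

Yes, all constraints hold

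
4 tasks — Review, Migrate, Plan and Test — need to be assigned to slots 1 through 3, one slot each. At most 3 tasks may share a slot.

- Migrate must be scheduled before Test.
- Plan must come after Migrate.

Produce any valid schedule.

Plan in 2, Migrate in 1, Test in 2, Review in 1

Checking: Migrate(1) before Plan(2); Migrate(1) before Test(2); max 2 per slot (cap 3).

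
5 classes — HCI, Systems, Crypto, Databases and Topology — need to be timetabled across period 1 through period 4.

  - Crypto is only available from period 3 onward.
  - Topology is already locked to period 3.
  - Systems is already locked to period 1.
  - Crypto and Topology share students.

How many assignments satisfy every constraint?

16

Splitting on HCI: it can be period 1 (4), period 2 (4), period 3 (4), period 4 (4). Listing each branch's schedules as (Systems, Crypto, Databases, Topology) by period number:
HCI=period 1: (1,4,1,3) (1,4,2,3) (1,4,3,3) (1,4,4,3) — 4.
HCI=period 2: (1,4,1,3) (1,4,2,3) (1,4,3,3) (1,4,4,3) — 4.
HCI=period 3: (1,4,1,3) (1,4,2,3) (1,4,3,3) (1,4,4,3) — 4.
HCI=period 4: (1,4,1,3) (1,4,2,3) (1,4,3,3) (1,4,4,3) — 4.
Summing: 4 + 4 + 4 + 4 = 16.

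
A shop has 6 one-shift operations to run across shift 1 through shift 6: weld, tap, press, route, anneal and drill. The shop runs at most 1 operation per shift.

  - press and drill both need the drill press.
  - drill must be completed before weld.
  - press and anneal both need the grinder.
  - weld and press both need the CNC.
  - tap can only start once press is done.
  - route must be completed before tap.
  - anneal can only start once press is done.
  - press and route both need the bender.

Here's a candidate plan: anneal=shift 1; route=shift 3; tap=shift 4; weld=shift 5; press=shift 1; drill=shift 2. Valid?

Invalid. press and anneal both need the grinder.

anneal can only start once press is done — violated.
drill must be completed before weld — holds.
weld and press both need the CNC — holds.
route must be completed before tap — holds.
press and route both need the bender — holds.
tap can only start once press is done — holds.
The shop runs at most 1 operation per shift — violated.
press and drill both need the drill press — holds.
press and anneal both need the grinder — violated.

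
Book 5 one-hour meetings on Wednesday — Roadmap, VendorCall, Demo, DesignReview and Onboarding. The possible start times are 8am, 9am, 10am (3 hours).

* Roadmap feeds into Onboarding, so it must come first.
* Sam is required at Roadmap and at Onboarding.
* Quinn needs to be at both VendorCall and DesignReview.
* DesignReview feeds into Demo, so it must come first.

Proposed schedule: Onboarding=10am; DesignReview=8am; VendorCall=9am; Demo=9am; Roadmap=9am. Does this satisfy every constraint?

Quinn needs to be at both VendorCall and DesignReview — holds.
Sam is required at Roadmap and at Onboarding — holds.
DesignReview feeds into Demo, so it must come first — holds.
Roadmap feeds into Onboarding, so it must come first — holds.

Yes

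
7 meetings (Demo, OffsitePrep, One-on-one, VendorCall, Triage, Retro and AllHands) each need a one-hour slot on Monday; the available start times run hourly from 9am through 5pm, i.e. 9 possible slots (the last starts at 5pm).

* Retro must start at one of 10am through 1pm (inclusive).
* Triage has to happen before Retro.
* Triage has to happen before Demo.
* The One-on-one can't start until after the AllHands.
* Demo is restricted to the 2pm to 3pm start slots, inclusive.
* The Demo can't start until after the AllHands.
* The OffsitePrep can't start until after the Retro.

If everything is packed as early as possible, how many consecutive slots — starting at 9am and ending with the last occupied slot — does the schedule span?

6 slots

The precedence chain requires at least 3 distinct slots.
Demo can't be placed before 2pm — that is slot 6 counting from 9am — so the schedule must run through at least 6 slots.
6 works (last occupied slot: 2pm): for example AllHands in 9am; Demo in 2pm; One-on-one in 10am; Triage in 9am; OffsitePrep in 11am; Retro in 10am; VendorCall in 9am.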